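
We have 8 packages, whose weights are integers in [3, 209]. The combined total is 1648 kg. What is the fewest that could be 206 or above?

Each value short of 206 is at most 205, costing at least 209 − 205 = 4 against the maximum total of 1672.
We can afford to lose at most 1672 − 1648 = 24, so at most ⌊24/4⌋ = 6 fall short, and at least 2 are ≥ 206.
Exactly 2 works: 2 values at 209 and 6 at 205 total 1648.

2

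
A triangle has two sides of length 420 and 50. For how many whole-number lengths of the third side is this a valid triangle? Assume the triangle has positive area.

99

The triangle inequality gives |420 − 50| < c < 420 + 50, i.e. 370 < c < 470.
So c can be any integer from 371 to 469: 99 values.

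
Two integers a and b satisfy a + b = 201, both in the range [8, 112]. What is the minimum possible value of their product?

9968

Since a + b is fixed, pushing one of them to its bound minimizes the product.
At the endpoint a = 89, b = 201 − 89 = 112, so ab = 89 × 112 = 9968.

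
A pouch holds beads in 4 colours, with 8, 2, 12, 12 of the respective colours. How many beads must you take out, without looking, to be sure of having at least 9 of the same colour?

In the worst case you take as many as possible of each colour without reaching 9: 8 + 2 + 8 + 8 = 26.
The next one must give 9 of some colour, so 26 + 1 = 27.

27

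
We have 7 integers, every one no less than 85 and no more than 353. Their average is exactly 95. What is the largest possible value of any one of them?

155

Maximizing one value means minimizing the remaining 6.
The total is 7 × 95 = 665.
The other 6 contribute at least 6 × 85 = 510, leaving at most 665 − 510 = 155.
Since 155 ≤ 353, this is achievable: one at 155 and 6 at 85.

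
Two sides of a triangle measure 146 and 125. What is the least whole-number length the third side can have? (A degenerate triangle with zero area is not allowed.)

22

The third side must exceed |146 − 125| = 21.
The smallest integer above 21 is 22.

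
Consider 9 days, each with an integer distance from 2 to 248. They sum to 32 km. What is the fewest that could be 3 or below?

2

Each value above 3 is at least 4, contributing at least 4 − 2 = 2 above the floor 2.
The sum exceeds the floor total 18 by 14, so at most ⌊14/2⌋ = 7 exceed 3, and at least 2 are ≤ 3.
Exactly 2 works: 2 values at 2 and 7 at 4 total 32.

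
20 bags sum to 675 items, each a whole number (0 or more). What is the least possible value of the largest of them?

The average is 675/20 > 33, so not all 20 can be 33 or less; the largest is ≥ 34.
Achievable: 15 of them at 34 and 5 at 33 total 675.

34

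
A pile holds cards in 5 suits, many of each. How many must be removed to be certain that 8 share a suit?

In the worst case you draw 7 of each of the 5 suits: 5 × 7 = 35.
One more forces 8 of some suit, so 35 + 1 = 36.

36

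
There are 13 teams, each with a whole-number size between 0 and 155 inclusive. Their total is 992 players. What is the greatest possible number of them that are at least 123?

8

Suppose k of them are at least 123. Those contribute at least 123 each and the other 13 − k at least 0 each.
So the total is at least 123k + 0(13 − k) = 0 + 123k. This must be ≤ 992, giving k ≤ 8.
k = 8 is achieved by 8 values at 123 and 5 at 0, total 984; add 8 to one value (staying below 123) to reach 992.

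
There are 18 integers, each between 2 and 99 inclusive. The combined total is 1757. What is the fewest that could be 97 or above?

10

Each value short of 97 is at most 96, costing at least 99 − 96 = 3 against the maximum total of 1782.
We can afford to lose at most 1782 − 1757 = 25, so at most ⌊25/3⌋ = 8 fall short, and at least 10 are ≥ 97.
Exactly 10 works: 10 values at 99 and 8 at 96 total 1758; lower one of the high values by 1 (still ≥ 97) to hit 1757.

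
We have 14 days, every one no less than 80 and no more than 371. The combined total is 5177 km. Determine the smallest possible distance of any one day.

To make one day as small as possible, make the other 13 as large as possible.
The other 13 contribute at most 13 × 371 = 4823, leaving at least 5177 − 4823 = 354.
Since 354 ≥ 80, this is achievable: one at 354 and 13 at 371.

354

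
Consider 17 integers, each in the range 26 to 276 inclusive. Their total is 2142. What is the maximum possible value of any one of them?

To make one integer as large as possible, make the other 16 as small as possible.
The other 16 contribute at least 16 × 26 = 416, leaving at most 2142 − 416 = 1726.
But each integer is capped at 276, so the maximum is 276.
Achievable: one at 276 and the other 16 totalling 1866, which fits since 16 × 26 ≤ 1866 ≤ 16 × 276.

276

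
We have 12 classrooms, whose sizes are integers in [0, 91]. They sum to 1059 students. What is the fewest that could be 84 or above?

8

If only k of them are at least 84, the other 12 − k are at most 83, so the total is at most k·91 + (12 − k)·83.
This must reach 1059, so k·91 + (12 − k)·83 ≥ 1059, giving k ≥ 8.
Exactly 8 works: 8 values at 91 and 4 at 83 total 1060; lower one of the high values by 1 (still ≥ 84) to hit 1059.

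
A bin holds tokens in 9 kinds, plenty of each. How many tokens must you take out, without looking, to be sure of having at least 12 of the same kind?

100

You could draw 11 of every kind without reaching 12 of any — 99 in all.
One more forces 12 of some kind, so 99 + 1 = 100.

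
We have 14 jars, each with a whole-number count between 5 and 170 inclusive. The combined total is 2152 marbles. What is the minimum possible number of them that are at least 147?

5

Each value short of 147 is at most 146, costing at least 170 − 146 = 24 against the maximum total of 2380.
We can afford to lose at most 2380 − 2152 = 228, so at most ⌊228/24⌋ = 9 fall short, and at least 5 are ≥ 147.
Exactly 5 works: 5 values at 170 and 9 at 146 total 2164; lower one of the high values by 12 (still ≥ 147) to hit 2152.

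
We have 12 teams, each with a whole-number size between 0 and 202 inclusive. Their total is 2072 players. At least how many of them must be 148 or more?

Each value short of 148 is at most 147, costing at least 202 − 147 = 55 against the maximum total of 2424.
We can afford to lose at most 2424 − 2072 = 352, so at most ⌊352/55⌋ = 6 fall short, and at least 6 are ≥ 148.
Exactly 6 works: 6 values at 202 and 6 at 147 total 2094; lower one of the high values by 22 (still ≥ 148) to hit 2072.

6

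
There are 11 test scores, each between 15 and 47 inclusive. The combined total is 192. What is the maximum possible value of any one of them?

42

To make one score as large as possible, make the other 10 as small as possible.
The other 10 contribute at least 10 × 15 = 150, leaving at most 192 − 150 = 42.
Since 42 ≤ 47, this is achievable: one at 42 and 10 at 15.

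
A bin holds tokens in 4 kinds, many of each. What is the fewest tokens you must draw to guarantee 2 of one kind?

5

You could draw 1 of every kind without reaching 2 of any — 4 in all.
One more forces 2 of some kind, so 4 + 1 = 5.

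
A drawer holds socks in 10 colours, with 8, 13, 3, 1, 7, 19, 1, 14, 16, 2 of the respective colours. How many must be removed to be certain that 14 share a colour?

75

In the worst case you take as many as possible of each colour without reaching 14: 8 + 13 + 3 + 1 + 7 + 13 + 1 + 13 + 13 + 2 = 74.
The next one must give 14 of some colour, so 74 + 1 = 75.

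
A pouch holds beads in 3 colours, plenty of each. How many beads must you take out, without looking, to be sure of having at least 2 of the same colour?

In the worst case you draw 1 of each of the 3 colours: 3 × 1 = 3.
One more forces 2 of some colour, so 3 + 1 = 4.

4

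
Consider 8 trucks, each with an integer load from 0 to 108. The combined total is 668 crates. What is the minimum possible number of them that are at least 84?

1

If only k of them are at least 84, the other 8 − k are at most 83, so the total is at most k·108 + (8 − k)·83.
This must reach 668, so k·108 + (8 − k)·83 ≥ 668, giving k ≥ 1.
Exactly 1 works: 1 value at 108 and 7 at 83 total 689; lower one of the high values by 21 (still ≥ 84) to hit 668.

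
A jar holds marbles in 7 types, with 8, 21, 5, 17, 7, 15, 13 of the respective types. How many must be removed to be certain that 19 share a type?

84

In the worst case you take as many as possible of each type without reaching 19: 8 + 18 + 5 + 17 + 7 + 15 + 13 = 83.
The next one must give 19 of some type, so 83 + 1 = 84.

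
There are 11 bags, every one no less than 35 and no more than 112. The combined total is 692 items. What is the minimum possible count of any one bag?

Minimizing one value means maximizing the remaining 10.
The other 10 can take up 10 × 112 = 1120 ≥ 692 − 35, so one bag can sit at its floor of 35.
Achievable: one at 35 and the other 10 totalling 657, which fits since 10 × 35 ≤ 657 ≤ 10 × 112.

35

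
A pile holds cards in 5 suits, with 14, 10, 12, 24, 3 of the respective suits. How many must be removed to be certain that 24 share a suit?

63

In the worst case you take as many as possible of each suit without reaching 24: 14 + 10 + 12 + 23 + 3 = 62.
The next one must give 24 of some suit, so 62 + 1 = 63.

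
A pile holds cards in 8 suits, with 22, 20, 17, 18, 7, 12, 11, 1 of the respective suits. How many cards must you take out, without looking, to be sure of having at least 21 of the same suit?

107

In the worst case you take as many as possible of each suit without reaching 21: 20 + 20 + 17 + 18 + 7 + 12 + 11 + 1 = 106.
The next one must give 21 of some suit, so 106 + 1 = 107.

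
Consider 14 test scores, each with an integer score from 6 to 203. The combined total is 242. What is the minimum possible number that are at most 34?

Let j be the number exceeding 34. Then the total is ≥ 35·j + 6·(14 − j) = 84 + 29j.
So 29j ≤ 158 and j ≤ 5; hence at least 14 − 5 = 9 are ≤ 34.
Exactly 9 works: 9 values at 6 and 5 at 35 total 229; raise one of the low values by 13 (still ≤ 34) to hit 242.

9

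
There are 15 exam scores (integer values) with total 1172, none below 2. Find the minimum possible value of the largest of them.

The average is 1172/15 > 78, so not all 15 can be 78 or less; the largest is ≥ 79.
Equality holds with 2 values of 79 and 13 values of 78.

79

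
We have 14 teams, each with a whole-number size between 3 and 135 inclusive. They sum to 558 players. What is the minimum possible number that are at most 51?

4

If only k of them are at most 51, the other 14 − k are at least 52, so the total is at least (14 − k)·52 + k·3.
This is ≤ 558, so (14 − k)·52 + 3k ≤ 558, which gives k ≥ 4.
Exactly 4 works: 4 values at 3 and 10 at 52 total 532; raise one of the low values by 26 (still ≤ 51) to hit 558.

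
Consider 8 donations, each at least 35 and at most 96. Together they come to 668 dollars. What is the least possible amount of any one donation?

35

Minimizing one value means maximizing the remaining 7.
The other 7 can take up 7 × 96 = 672 ≥ 668 − 35, so one donation can sit at its floor of 35.
Achievable: one at 35 and the other 7 totalling 633, which fits since 7 × 35 ≤ 633 ≤ 7 × 96.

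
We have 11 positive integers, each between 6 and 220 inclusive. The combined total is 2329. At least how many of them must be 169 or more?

10

If only k of them are at least 169, the other 11 − k are at most 168, so the total is at most k·220 + (11 − k)·168.
This must reach 2329, so k·220 + (11 − k)·168 ≥ 2329, giving k ≥ 10.
Exactly 10 works: 10 values at 220 and 1 at 168 total 2368; lower one of the high values by 39 (still ≥ 169) to hit 2329.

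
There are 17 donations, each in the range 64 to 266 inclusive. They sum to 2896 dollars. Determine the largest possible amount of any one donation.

266

To make one donation as large as possible, make the other 16 as small as possible.
The other 16 contribute at least 16 × 64 = 1024, leaving at most 2896 − 1024 = 1872.
But each donation is capped at 266, so the maximum is 266.
Achievable: one at 266 and the other 16 totalling 2630, which fits since 16 × 64 ≤ 2630 ≤ 16 × 266.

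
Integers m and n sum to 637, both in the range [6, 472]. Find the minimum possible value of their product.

77880

mn = m(637 − m) is concave in m, so over [165, 472] it is minimized at an endpoint.
At the endpoint m = 165, n = 637 − 165 = 472, so mn = 165 × 472 = 77880.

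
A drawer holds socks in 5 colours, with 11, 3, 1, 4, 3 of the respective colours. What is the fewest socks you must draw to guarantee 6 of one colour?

17

In the worst case you take as many as possible of each colour without reaching 6: 5 + 3 + 1 + 4 + 3 = 16.
The next one must give 6 of some colour, so 16 + 1 = 17.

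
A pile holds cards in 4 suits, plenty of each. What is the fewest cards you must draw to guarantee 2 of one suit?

5

You could draw 1 of every suit without reaching 2 of any — 4 in all.
One more forces 2 of some suit, so 4 + 1 = 5.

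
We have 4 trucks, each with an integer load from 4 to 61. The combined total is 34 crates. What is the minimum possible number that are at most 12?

2

If only k of them are at most 12, the other 4 − k are at least 13, so the total is at least (4 − k)·13 + k·4.
This is ≤ 34, so (4 − k)·13 + 4k ≤ 34, which gives k ≥ 2.
Exactly 2 works: 2 values at 4 and 2 at 13 total 34.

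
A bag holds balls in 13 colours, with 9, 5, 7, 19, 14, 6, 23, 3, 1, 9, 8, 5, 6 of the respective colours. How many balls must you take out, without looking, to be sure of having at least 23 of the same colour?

115

In the worst case you take as many as possible of each colour without reaching 23: 9 + 5 + 7 + 19 + 14 + 6 + 22 + 3 + 1 + 9 + 8 + 5 + 6 = 114.
The next one must give 23 of some colour, so 114 + 1 = 115.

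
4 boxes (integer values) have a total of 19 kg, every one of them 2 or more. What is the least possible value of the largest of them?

5

Some value must be at least ⌈19/4⌉ = 5, since 4 × 4 = 16 < 19.
Achievable: 3 of them at 5 and 1 at 4 total 19.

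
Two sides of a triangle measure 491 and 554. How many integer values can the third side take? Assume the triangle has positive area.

981

The triangle inequality gives |491 − 554| < c < 491 + 554, i.e. 63 < c < 1045.
So c can be any integer from 64 to 1044: 981 values.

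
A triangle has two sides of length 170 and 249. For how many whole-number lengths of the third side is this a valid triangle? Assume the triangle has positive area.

339

The triangle inequality gives |170 − 249| < c < 170 + 249, i.e. 79 < c < 419.
So c can be any integer from 80 to 418: 339 values.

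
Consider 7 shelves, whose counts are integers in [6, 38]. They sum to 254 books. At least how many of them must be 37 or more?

1

Suppose at most 7 − j of them reach 37; then j values are ≤ 36 and the rest ≤ 38.
The total is then ≤ 36·j + 38·(7 − j) = 266 − 2j. For this to be ≥ 254 we need j ≤ 6, so at least 7 − 6 = 1 must reach 37.
Exactly 1 works: 1 value at 38 and 6 at 36 total 254.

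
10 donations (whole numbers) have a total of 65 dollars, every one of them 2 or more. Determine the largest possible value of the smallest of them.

If every one of the 10 were at least 7, the total would be at least 10 × 7 = 70 > 65.
Equality holds with 5 values of 6 and 5 values of 7.

6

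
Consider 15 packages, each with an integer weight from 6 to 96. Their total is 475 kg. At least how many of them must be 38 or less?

Let j be the number exceeding 38. Then the total is ≥ 39·j + 6·(15 − j) = 90 + 33j.
So 33j ≤ 385 and j ≤ 11; hence at least 15 − 11 = 4 are ≤ 38.
Exactly 4 works: 4 values at 6 and 11 at 39 total 453; raise one of the low values by 22 (still ≤ 38) to hit 475.

4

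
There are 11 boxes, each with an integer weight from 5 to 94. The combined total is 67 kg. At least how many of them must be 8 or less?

Each value above 8 is at least 9, contributing at least 9 − 5 = 4 above the floor 5.
The sum exceeds the floor total 55 by 12, so at most ⌊12/4⌋ = 3 exceed 8, and at least 8 are ≤ 8.
Exactly 8 works: 8 values at 5 and 3 at 9 total 67.

8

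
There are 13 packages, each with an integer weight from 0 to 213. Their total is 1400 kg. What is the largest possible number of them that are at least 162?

8

Suppose k of them are at least 162. Those contribute at least 162 each and the other 13 − k at least 0 each.
So the total is at least 162k + 0(13 − k) = 0 + 162k. This must be ≤ 1400, giving k ≤ 8.
k = 8 is achieved by 8 values at 162 and 5 at 0, total 1296; add 104 to one value (staying below 162) to reach 1400.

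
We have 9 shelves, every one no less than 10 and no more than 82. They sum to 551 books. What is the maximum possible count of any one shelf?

Maximizing one value means minimizing the remaining 8.
The other 8 contribute at least 8 × 10 = 80, leaving at most 551 − 80 = 471.
But each shelf is capped at 82, so the maximum is 82.
Achievable: one at 82 and the other 8 totalling 469, which fits since 8 × 10 ≤ 469 ≤ 8 × 82.

82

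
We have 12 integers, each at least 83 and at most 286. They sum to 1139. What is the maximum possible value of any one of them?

226

To make one integer as large as possible, make the other 11 as small as possible.
The other 11 contribute at least 11 × 83 = 913, leaving at most 1139 − 913 = 226.
Since 226 ≤ 286, this is achievable: one at 226 and 11 at 83.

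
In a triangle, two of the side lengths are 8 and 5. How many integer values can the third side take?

The triangle inequality gives |8 − 5| < c < 8 + 5, i.e. 3 < c < 13.
So c can be any integer from 4 to 12: 9 values.

9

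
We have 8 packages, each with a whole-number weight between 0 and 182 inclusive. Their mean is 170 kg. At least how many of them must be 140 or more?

6

The total is 8 × 170 = 1360.
Suppose at most 8 − j of them reach 140; then j values are ≤ 139 and the rest ≤ 182.
The total is then ≤ 139·j + 182·(8 − j) = 1456 − 43j. For this to be ≥ 1360 we need j ≤ 2, so at least 8 − 2 = 6 must reach 140.
Exactly 6 works: 6 values at 182 and 2 at 139 total 1370; lower one of the high values by 10 (still ≥ 140) to hit 1360.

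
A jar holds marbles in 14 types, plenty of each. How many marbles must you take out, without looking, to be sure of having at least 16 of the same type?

211

You could draw 15 of every type without reaching 16 of any — 210 in all.
One more forces 16 of some type, so 210 + 1 = 211.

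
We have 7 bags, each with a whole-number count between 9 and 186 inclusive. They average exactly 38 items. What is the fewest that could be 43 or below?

2

The total is 7 × 38 = 266.
If only k of them are at most 43, the other 7 − k are at least 44, so the total is at least (7 − k)·44 + k·9.
This is ≤ 266, so (7 − k)·44 + 9k ≤ 266, which gives k ≥ 2.
Exactly 2 works: 2 values at 9 and 5 at 44 total 238; raise one of the low values by 28 (still ≤ 43) to hit 266.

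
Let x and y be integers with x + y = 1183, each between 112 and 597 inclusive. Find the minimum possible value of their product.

xy = x(1183 − x) is concave in x, so over [586, 597] it is minimized at an endpoint.
At the endpoint x = 586, y = 1183 − 586 = 597, so xy = 586 × 597 = 349842.

349842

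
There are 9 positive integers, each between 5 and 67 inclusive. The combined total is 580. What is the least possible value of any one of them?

44

To make one integer as small as possible, make the other 8 as large as possible.
The other 8 contribute at most 8 × 67 = 536, leaving at least 580 − 536 = 44.
Since 44 ≥ 5, this is achievable: one at 44 and 8 at 67.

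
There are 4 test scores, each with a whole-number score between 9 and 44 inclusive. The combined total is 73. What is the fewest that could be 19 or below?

1

Each value above 19 is at least 20, contributing at least 20 − 9 = 11 above the floor 9.
The sum exceeds the floor total 36 by 37, so at most ⌊37/11⌋ = 3 exceed 19, and at least 1 are ≤ 19.
Exactly 1 works: 1 value at 9 and 3 at 20 total 69; raise one of the low values by 4 (still ≤ 19) to hit 73.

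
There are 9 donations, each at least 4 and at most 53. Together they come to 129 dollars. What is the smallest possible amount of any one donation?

4

To make one donation as small as possible, make the other 8 as large as possible.
The other 8 can take up 8 × 53 = 424 ≥ 129 − 4, so one donation can sit at its floor of 4.
Achievable: one at 4 and the other 8 totalling 125, which fits since 8 × 4 ≤ 125 ≤ 8 × 53.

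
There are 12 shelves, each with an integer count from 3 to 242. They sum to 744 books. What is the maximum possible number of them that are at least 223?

3

If k of the values are ≥ 223, the total is ≥ 223k + 3(12 − k).
Setting 223k + 3(12 − k) ≤ 744 gives 220k ≤ 708, so k ≤ 3.
k = 3 is achieved by 3 values at 223 and 9 at 3, total 696; add 48 to one value (staying below 223) to reach 744.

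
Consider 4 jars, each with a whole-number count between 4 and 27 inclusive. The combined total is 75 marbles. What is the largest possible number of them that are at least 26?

With k values at 26 or above and the rest at least 4, the sum is at least 16 + 22k.
Since the sum is 75, we need 22k ≤ 59, i.e. k ≤ 2.
k = 2 is achieved by 2 values at 26 and 2 at 4, total 60; add 15 to one value (staying below 26) to reach 75.

2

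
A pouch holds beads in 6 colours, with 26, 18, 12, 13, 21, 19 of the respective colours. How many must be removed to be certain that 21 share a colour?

In the worst case you take as many as possible of each colour without reaching 21: 20 + 18 + 12 + 13 + 20 + 19 = 102.
The next one must give 21 of some colour, so 102 + 1 = 103.

103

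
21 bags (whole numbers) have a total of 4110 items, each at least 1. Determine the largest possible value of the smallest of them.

195

The 21 values sum to 4110, so their minimum is at most ⌊4110/21⌋ = 195.
Achievable: 6 of them at 195 and 15 at 196 total 4110.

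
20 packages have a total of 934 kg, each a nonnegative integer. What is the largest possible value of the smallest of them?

46

If every one of the 20 were at least 47, the total would be at least 20 × 47 = 940 > 934.
Equality holds with 6 values of 46 and 14 values of 47.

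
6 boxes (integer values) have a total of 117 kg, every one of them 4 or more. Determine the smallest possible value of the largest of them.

The average is 117/6 > 19, so not all 6 can be 19 or less; the largest is ≥ 20.
Taking 3 copies of 19 and 3 copies of 20 gives exactly 117, so 20 is attained.

20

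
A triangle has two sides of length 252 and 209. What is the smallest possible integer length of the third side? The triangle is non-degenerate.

44

The third side must exceed |252 − 209| = 43.
The smallest integer above 43 is 44.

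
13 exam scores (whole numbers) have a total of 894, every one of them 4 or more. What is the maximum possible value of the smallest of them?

If every one of the 13 were at least 69, the total would be at least 13 × 69 = 897 > 894.
Taking 3 copies of 68 and 10 copies of 69 gives exactly 894, so 68 is attained.

68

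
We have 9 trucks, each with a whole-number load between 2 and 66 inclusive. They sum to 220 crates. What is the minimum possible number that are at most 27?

2

If only k of them are at most 27, the other 9 − k are at least 28, so the total is at least (9 − k)·28 + k·2.
This is ≤ 220, so (9 − k)·28 + 2k ≤ 220, which gives k ≥ 2.
Exactly 2 works: 2 values at 2 and 7 at 28 total 200; raise one of the low values by 20 (still ≤ 27) to hit 220.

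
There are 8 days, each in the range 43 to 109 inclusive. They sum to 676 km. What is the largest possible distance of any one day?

109

Maximizing one value means minimizing the remaining 7.
The other 7 contribute at least 7 × 43 = 301, leaving at most 676 − 301 = 375.
But each day is capped at 109, so the maximum is 109.
Achievable: one at 109 and the other 7 totalling 567, which fits since 7 × 43 ≤ 567 ≤ 7 × 109.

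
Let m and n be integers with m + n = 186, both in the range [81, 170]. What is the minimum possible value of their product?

8505

Since m + n is fixed, pushing one of them to its bound minimizes the product.
The extreme feasible split is m = 81, n = 105, giving mn = 8505.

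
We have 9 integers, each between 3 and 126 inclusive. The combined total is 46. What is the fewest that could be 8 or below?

6

Let j be the number exceeding 8. Then the total is ≥ 9·j + 3·(9 − j) = 27 + 6j.
So 6j ≤ 19 and j ≤ 3; hence at least 9 − 3 = 6 are ≤ 8.
Exactly 6 works: 6 values at 3 and 3 at 9 total 45; raise one of the low values by 1 (still ≤ 8) to hit 46.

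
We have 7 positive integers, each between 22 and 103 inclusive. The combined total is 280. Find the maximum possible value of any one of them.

103

Maximizing one value means minimizing the remaining 6.
The other 6 contribute at least 6 × 22 = 132, leaving at most 280 − 132 = 148.
But each integer is capped at 103, so the maximum is 103.
Achievable: one at 103 and the other 6 totalling 177, which fits since 6 × 22 ≤ 177 ≤ 6 × 103.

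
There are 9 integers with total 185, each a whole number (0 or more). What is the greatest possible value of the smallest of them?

20

The average is 185/9 < 21, so some value is ≤ 20.
Equality holds with 4 values of 20 and 5 values of 21.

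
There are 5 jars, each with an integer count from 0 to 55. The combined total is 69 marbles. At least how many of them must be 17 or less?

Let j be the number exceeding 17. Then the total is ≥ 18·j + 0·(5 − j) = 0 + 18j.
So 18j ≤ 69 and j ≤ 3; hence at least 5 − 3 = 2 are ≤ 17.
Exactly 2 works: 2 values at 0 and 3 at 18 total 54; raise one of the low values by 15 (still ≤ 17) to hit 69.

2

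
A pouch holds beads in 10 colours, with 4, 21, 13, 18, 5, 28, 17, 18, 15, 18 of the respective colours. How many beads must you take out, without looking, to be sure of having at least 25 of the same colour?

In the worst case you take as many as possible of each colour without reaching 25: 4 + 21 + 13 + 18 + 5 + 24 + 17 + 18 + 15 + 18 = 153.
The next one must give 25 of some colour, so 153 + 1 = 154.

154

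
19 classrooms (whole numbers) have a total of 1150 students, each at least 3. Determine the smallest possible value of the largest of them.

The 19 values sum to 1150, so their maximum is at least ⌈1150/19⌉ = 61.
Equality holds with 10 values of 61 and 9 values of 60.

61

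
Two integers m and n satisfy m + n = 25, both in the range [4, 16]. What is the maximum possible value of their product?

With m + n fixed, mn peaks when the two are closest together.
Taking m = 12 and n = 13 (both in [4, 16]) gives mn = 156.

156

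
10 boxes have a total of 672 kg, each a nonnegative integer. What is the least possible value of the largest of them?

The average is 672/10 > 67, so not all 10 can be 67 or less; the largest is ≥ 68.
Taking 8 copies of 67 and 2 copies of 68 gives exactly 672, so 68 is attained.

68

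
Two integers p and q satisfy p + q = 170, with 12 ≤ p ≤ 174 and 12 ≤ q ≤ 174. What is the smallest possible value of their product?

pq = p(170 − p) is concave in p, so over [12, 158] it is minimized at an endpoint.
The extreme feasible split is p = 12, q = 158, giving pq = 1896.

1896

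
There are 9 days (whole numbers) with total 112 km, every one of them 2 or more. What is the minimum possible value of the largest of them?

13

The 9 values sum to 112, so their maximum is at least ⌈112/9⌉ = 13.
Achievable: 4 of them at 13 and 5 at 12 total 112.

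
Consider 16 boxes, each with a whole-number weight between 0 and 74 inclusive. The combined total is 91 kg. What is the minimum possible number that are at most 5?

1

Each value above 5 is at least 6, contributing at least 6 − 0 = 6 above the floor 0.
The sum exceeds the floor total 0 by 91, so at most ⌊91/6⌋ = 15 exceed 5, and at least 1 are ≤ 5.
Exactly 1 works: 1 value at 0 and 15 at 6 total 90; raise one of the low values by 1 (still ≤ 5) to hit 91.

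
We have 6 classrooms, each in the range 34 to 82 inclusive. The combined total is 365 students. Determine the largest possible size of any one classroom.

Maximizing one value means minimizing the remaining 5.
The other 5 contribute at least 5 × 34 = 170, leaving at most 365 − 170 = 195.
But each classroom is capped at 82, so the maximum is 82.
Achievable: one at 82 and the other 5 totalling 283, which fits since 5 × 34 ≤ 283 ≤ 5 × 82.

82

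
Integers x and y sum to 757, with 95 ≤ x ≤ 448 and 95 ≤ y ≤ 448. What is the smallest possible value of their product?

138432

For a fixed sum, xy is smallest when x and y are as far apart as possible.
At the endpoint x = 309, y = 757 − 309 = 448, so xy = 309 × 448 = 138432.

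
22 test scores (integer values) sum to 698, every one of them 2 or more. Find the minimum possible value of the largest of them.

If every one of the 22 were at most 31, the total would be at most 22 × 31 = 682 < 698.
Achievable: 16 of them at 32 and 6 at 31 total 698.

32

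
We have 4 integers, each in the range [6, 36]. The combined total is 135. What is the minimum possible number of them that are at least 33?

If only k of them are at least 33, the other 4 − k are at most 32, so the total is at most k·36 + (4 − k)·32.
This must reach 135, so k·36 + (4 − k)·32 ≥ 135, giving k ≥ 2.
Exactly 2 works: 2 values at 36 and 2 at 32 total 136; lower one of the high values by 1 (still ≥ 33) to hit 135.

2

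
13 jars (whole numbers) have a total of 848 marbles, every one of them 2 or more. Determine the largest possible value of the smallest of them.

65

If every one of the 13 were at least 66, the total would be at least 13 × 66 = 858 > 848.
Taking 10 copies of 65 and 3 copies of 66 gives exactly 848, so 65 is attained.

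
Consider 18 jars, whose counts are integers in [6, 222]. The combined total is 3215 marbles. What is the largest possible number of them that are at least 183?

17

If k of the values are ≥ 183, the total is ≥ 183k + 6(18 − k).
Setting 183k + 6(18 − k) ≤ 3215 gives 177k ≤ 3107, so k ≤ 17.
k = 17 is achieved by 17 values at 183 and 1 at 6, total 3117; add 98 to one value (staying below 183) to reach 3215.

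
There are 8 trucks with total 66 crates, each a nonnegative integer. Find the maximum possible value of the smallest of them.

8

The average is 66/8 < 9, so some value is ≤ 8.
Achievable: 6 of them at 8 and 2 at 9 total 66.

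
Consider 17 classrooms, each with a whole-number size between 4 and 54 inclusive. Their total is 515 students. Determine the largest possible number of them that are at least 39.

With k values at 39 or above and the rest at least 4, the sum is at least 68 + 35k.
Since the sum is 515, we need 35k ≤ 447, i.e. k ≤ 12.
k = 12 is achieved by 12 values at 39 and 5 at 4, total 488; add 27 to one value (staying below 39) to reach 515.

12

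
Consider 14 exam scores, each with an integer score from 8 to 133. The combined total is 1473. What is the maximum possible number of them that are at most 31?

Suppose k of them are at most 31. Those contribute at most 31 each and the rest at most 133 each.
So the total is at most 31k + 133(14 − k) = 1862 − 102k. This must still be ≥ 1473, so k ≤ 3.
k = 3 is achieved by 3 values at 31 and 11 at 133, total 1556; lower one of the 133's by 83 (still > 31) to reach 1473.

3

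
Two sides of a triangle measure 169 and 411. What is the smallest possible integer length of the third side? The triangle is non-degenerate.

The third side must exceed |169 − 411| = 242.
The smallest integer above 242 is 243.

243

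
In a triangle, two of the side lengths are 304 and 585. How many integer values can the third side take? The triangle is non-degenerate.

The triangle inequality gives |304 − 585| < c < 304 + 585, i.e. 281 < c < 889.
So c can be any integer from 282 to 888: 607 values.

607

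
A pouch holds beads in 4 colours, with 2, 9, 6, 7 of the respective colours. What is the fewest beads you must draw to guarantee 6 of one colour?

In the worst case you take as many as possible of each colour without reaching 6: 2 + 5 + 5 + 5 = 17.
The next one must give 6 of some colour, so 17 + 1 = 18.

18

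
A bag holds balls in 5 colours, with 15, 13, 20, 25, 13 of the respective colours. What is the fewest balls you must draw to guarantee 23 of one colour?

84

In the worst case you take as many as possible of each colour without reaching 23: 15 + 13 + 20 + 22 + 13 = 83.
The next one must give 23 of some colour, so 83 + 1 = 84.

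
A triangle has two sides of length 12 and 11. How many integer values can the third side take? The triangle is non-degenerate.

The triangle inequality gives |12 − 11| < c < 12 + 11, i.e. 1 < c < 23.
So c can be any integer from 2 to 22: 21 values.

21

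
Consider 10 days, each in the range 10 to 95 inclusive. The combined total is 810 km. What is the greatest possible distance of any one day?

95

Maximizing one value means minimizing the remaining 9.
The other 9 contribute at least 9 × 10 = 90, leaving at most 810 − 90 = 720.
But each day is capped at 95, so the maximum is 95.
Achievable: one at 95 and the other 9 totalling 715, which fits since 9 × 10 ≤ 715 ≤ 9 × 95.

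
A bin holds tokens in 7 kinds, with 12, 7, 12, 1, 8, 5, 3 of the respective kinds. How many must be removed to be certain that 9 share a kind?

In the worst case you take as many as possible of each kind without reaching 9: 8 + 7 + 8 + 1 + 8 + 5 + 3 = 40.
The next one must give 9 of some kind, so 40 + 1 = 41.

41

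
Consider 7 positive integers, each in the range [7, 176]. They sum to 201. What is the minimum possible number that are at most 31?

Each value above 31 is at least 32, contributing at least 32 − 7 = 25 above the floor 7.
The sum exceeds the floor total 49 by 152, so at most ⌊152/25⌋ = 6 exceed 31, and at least 1 are ≤ 31.
Exactly 1 works: 1 value at 7 and 6 at 32 total 199; raise one of the low values by 2 (still ≤ 31) to hit 201.

1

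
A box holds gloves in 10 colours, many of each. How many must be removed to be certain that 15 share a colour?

In the worst case you draw 14 of each of the 10 colours: 10 × 14 = 140.
One more forces 15 of some colour, so 140 + 1 = 141.

141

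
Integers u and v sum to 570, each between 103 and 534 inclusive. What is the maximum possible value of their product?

81225

For a fixed sum, the product uv is largest when u and v are as close as possible.
Taking u = 285 and v = 285 (both in [103, 534]) gives uv = 81225.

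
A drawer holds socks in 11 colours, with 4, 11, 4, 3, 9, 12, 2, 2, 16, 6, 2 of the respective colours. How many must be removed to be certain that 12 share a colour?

In the worst case you take as many as possible of each colour without reaching 12: 4 + 11 + 4 + 3 + 9 + 11 + 2 + 2 + 11 + 6 + 2 = 65.
The next one must give 12 of some colour, so 65 + 1 = 66.

66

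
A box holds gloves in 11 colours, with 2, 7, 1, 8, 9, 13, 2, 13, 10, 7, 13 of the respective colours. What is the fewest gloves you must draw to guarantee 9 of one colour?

68

In the worst case you take as many as possible of each colour without reaching 9: 2 + 7 + 1 + 8 + 8 + 8 + 2 + 8 + 8 + 7 + 8 = 67.
The next one must give 9 of some colour, so 67 + 1 = 68.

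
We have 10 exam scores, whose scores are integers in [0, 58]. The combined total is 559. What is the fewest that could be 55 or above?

If only k of them are at least 55, the other 10 − k are at most 54, so the total is at most k·58 + (10 − k)·54.
This must reach 559, so k·58 + (10 − k)·54 ≥ 559, giving k ≥ 5.
Exactly 5 works: 5 values at 58 and 5 at 54 total 560; lower one of the high values by 1 (still ≥ 55) to hit 559.

5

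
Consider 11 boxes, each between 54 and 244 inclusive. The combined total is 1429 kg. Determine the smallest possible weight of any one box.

54

Minimizing one value means maximizing the remaining 10.
The other 10 can take up 10 × 244 = 2440 ≥ 1429 − 54, so one box can sit at its floor of 54.
Achievable: one at 54 and the other 10 totalling 1375, which fits since 10 × 54 ≤ 1375 ≤ 10 × 244.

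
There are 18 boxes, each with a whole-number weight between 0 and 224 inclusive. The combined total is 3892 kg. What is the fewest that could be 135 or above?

17

Suppose at most 18 − j of them reach 135; then j values are ≤ 134 and the rest ≤ 224.
The total is then ≤ 134·j + 224·(18 − j) = 4032 − 90j. For this to be ≥ 3892 we need j ≤ 1, so at least 18 − 1 = 17 must reach 135.
Exactly 17 works: 17 values at 224 and 1 at 134 total 3942; lower one of the high values by 50 (still ≥ 135) to hit 3892.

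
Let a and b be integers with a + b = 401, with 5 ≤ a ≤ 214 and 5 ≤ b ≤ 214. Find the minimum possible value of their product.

For a fixed sum, ab is smallest when a and b are as far apart as possible.
The extreme feasible split is a = 187, b = 214, giving ab = 40018.

40018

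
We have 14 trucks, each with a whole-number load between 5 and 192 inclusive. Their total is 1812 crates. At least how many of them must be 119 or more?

Each value short of 119 is at most 118, costing at least 192 − 118 = 74 against the maximum total of 2688.
We can afford to lose at most 2688 − 1812 = 876, so at most ⌊876/74⌋ = 11 fall short, and at least 3 are ≥ 119.
Exactly 3 works: 3 values at 192 and 11 at 118 total 1874; lower one of the high values by 62 (still ≥ 119) to hit 1812.

3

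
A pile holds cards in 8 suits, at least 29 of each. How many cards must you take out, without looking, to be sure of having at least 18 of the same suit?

137

You could draw 17 of every suit without reaching 18 of any — 136 in all.
One more forces 18 of some suit, so 136 + 1 = 137.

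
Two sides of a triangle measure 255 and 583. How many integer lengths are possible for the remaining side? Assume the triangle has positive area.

509

The triangle inequality gives |255 − 583| < c < 255 + 583, i.e. 328 < c < 838.
So c can be any integer from 329 to 837: 509 values.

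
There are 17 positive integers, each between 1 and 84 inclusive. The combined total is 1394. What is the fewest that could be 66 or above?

If only k of them are at least 66, the other 17 − k are at most 65, so the total is at most k·84 + (17 − k)·65.
This must reach 1394, so k·84 + (17 − k)·65 ≥ 1394, giving k ≥ 16.
Exactly 16 works: 16 values at 84 and 1 at 65 total 1409; lower one of the high values by 15 (still ≥ 66) to hit 1394.

16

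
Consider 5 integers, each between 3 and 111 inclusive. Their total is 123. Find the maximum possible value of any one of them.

111

To make one integer as large as possible, make the other 4 as small as possible.
The other 4 contribute at least 4 × 3 = 12, leaving at most 123 − 12 = 111.
Since 111 ≤ 111, this is achievable: one at 111 and 4 at 3.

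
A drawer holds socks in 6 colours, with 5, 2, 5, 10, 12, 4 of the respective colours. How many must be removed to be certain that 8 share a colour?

31

In the worst case you take as many as possible of each colour without reaching 8: 5 + 2 + 5 + 7 + 7 + 4 = 30.
The next one must give 8 of some colour, so 30 + 1 = 31.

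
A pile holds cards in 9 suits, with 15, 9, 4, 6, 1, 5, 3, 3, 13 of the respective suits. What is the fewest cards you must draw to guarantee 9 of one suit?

In the worst case you take as many as possible of each suit without reaching 9: 8 + 8 + 4 + 6 + 1 + 5 + 3 + 3 + 8 = 46.
The next one must give 9 of some suit, so 46 + 1 = 47.

47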